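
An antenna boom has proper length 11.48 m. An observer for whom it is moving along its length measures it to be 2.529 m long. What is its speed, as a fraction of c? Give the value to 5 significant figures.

β ≈ 0.97543

γ = L₀/L = 11.48/2.529 = 4.539344
β = √(1 − 1/γ²) = 0.97543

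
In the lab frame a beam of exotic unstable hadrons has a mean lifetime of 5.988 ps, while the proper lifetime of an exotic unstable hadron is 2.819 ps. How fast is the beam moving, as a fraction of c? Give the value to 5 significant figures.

γ = Δt/τ₀ = 5.988/2.819 = 2.124158
β = √(1 − 1/γ²) = √(1 − 1/2.124158²) = 0.88225

β ≈ 0.88225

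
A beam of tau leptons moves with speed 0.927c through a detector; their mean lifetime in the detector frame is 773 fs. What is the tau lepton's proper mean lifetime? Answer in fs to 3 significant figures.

τ₀ ≈ 290 fs

γ = 1/√(1 − 0.927²) = 2.6662
Proper time: τ₀ = Δt/γ = 773/2.6662 = 290 fs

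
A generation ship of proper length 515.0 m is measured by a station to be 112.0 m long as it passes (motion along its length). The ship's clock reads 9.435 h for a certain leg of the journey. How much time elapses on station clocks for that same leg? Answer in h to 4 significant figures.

Length contraction ⇒ γ = L₀/L = 515.0/112.0 = 4.59821
Time dilation: Δt = γτ₀ = 4.59821 × 9.435 h = 43.38 h

Δt ≈ 43.38 h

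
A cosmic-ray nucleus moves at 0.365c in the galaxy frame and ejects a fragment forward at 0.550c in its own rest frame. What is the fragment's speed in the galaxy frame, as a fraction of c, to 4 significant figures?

Compose boost 2: (0.550 + 0.365)/(1 + 0.550×0.365) = 0.9150/1.20075 = 0.7620

u ≈ 0.7620c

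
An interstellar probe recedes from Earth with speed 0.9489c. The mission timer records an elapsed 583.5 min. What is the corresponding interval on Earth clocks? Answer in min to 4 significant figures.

γ = 1/√(1 − 0.9489²) = 3.16880
Time dilation: Δt = γτ₀ = 3.16880 × 583.5 min = 1849 min

Δt ≈ 1849 min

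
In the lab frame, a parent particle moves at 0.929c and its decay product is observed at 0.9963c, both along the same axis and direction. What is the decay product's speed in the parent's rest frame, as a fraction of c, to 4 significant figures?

Inverse velocity addition: u' = (u − v)/(1 − uv/c²)
= (0.9963 − 0.929)/(1 − 0.9963×0.929) = 0.06730/0.0744373 = 0.9041

u' ≈ 0.9041c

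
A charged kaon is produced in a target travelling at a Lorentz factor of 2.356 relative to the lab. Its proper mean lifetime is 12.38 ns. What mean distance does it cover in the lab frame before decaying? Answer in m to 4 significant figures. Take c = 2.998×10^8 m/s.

d ≈ 7.918 m

β = √(1 − 1/γ²) = √(1 − 1/2.356²) = 0.905452
Dilated lifetime: Δt = γτ₀ = 2.356 × 12.38 ns = 29.1673 ns
d = vΔt = 0.905452c × 29.1673 ns = 2.71455×10^8 m/s × 2.91673×10^-8 s = 7.918 m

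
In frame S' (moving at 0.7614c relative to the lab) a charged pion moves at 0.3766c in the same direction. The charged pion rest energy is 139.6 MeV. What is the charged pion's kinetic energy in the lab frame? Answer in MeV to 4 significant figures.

u_lab = (0.3766 + 0.7614)/(1 + 0.3766×0.7614) = 0.8844033
γ = 1/√(1 − 0.8844033²) = 2.14260
K = (γ − 1)m₀c² = (2.14260 − 1) × 139.6 = 1.14260 × 139.6 = 159.5 MeV

K ≈ 159.5 MeV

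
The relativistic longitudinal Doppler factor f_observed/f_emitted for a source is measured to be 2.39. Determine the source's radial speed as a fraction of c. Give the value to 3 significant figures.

f_obs/f_src = √((1+β)/(1−β)) = 2.39  ⇒  (1+β)/(1−β) = 5.7121
β = |1 − D²|/(1 + D²) = |1 − 5.7121|/(1 + 5.7121) = 0.702

β ≈ 0.702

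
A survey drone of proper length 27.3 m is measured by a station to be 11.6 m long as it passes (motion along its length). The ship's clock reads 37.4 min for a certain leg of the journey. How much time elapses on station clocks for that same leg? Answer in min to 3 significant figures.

Δt ≈ 88.0 min

Length contraction ⇒ γ = L₀/L = 27.3/11.6 = 2.3534
Time dilation: Δt = γτ₀ = 2.3534 × 37.4 min = 88.0 min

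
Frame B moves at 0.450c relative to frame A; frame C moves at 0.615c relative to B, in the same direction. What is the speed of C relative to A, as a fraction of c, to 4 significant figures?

u ≈ 0.8341c

Compose boost 2: (0.615 + 0.450)/(1 + 0.615×0.450) = 1.065/1.27675 = 0.8341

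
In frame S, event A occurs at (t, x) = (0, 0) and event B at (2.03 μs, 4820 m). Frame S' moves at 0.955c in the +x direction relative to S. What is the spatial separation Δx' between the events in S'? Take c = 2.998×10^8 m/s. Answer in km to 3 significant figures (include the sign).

γ = 1/√(1 − 0.955²) = 3.3715
Δx' = γ(Δx − vΔt) = 3.3715 × (4820 m − 0.955×(2.998×10^8 m/s)×2.03×10^-6 s)
= 3.3715 × (4238.8 m) = 14.3 km

Δx' ≈ 14.3 km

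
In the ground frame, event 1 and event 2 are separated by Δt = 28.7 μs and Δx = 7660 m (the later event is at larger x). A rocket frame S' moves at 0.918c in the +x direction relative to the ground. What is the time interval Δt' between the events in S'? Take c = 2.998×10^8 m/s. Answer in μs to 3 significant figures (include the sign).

γ = 1/√(1 − 0.918²) = 2.5216
Δt' = γ(Δt − vΔx/c²) = 2.5216 × (28.7 μs − 0.918×7660 m / (2.998×10^8 m/s))
= 2.5216 × (5.2448 μs) = 13.2 μs

Δt' ≈ 13.2 μs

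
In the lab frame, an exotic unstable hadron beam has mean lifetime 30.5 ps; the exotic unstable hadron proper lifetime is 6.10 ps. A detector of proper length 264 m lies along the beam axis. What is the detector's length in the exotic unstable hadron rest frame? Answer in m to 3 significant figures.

Time dilation ⇒ γ = Δt/τ₀ = 30.5/6.10 = 5.0000
Length contraction: L = L₀/γ = 264/5.0000 = 52.8 m

L ≈ 52.8 m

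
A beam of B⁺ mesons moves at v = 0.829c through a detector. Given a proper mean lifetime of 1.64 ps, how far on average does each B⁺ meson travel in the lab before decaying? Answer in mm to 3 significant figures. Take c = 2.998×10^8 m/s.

d ≈ 0.729 mm

γ = 1/√(1 − 0.829²) = 1.7881
Dilated lifetime: Δt = γτ₀ = 1.7881 × 1.64 ps = 2.9325 ps
d = vΔt = 0.829c × 2.9325 ps = 2.4853×10^8 m/s × 2.9325×10^-12 s = 0.729 mm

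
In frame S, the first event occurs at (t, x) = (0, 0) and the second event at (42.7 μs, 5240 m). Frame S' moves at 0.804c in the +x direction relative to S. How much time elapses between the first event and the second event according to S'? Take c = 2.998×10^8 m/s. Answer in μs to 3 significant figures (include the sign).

γ = 1/√(1 − 0.804²) = 1.6817
Δt' = γ(Δt − vΔx/c²) = 1.6817 × (42.7 μs − 0.804×5240 m / (2.998×10^8 m/s))
= 1.6817 × (28.647 μs) = 48.2 μs

Δt' ≈ 48.2 μs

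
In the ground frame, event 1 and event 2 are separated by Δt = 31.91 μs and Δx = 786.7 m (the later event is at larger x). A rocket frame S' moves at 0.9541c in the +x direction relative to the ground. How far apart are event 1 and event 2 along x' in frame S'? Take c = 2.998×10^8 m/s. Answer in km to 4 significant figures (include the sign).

γ = 1/√(1 − 0.9541²) = 3.33903
Δx' = γ(Δx − vΔt) = 3.33903 × (786.7 m − 0.9541×(2.998×10^8 m/s)×31.91×10^-6 s)
= 3.33903 × (-8340.81 m) = -27.85 km

Δx' ≈ -27.85 km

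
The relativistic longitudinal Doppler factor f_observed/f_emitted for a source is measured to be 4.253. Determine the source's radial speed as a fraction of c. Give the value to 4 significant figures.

β ≈ 0.8952

f_obs/f_src = √((1+β)/(1−β)) = 4.253  ⇒  (1+β)/(1−β) = 18.0880
β = |1 − D²|/(1 + D²) = |1 − 18.0880|/(1 + 18.0880) = 0.8952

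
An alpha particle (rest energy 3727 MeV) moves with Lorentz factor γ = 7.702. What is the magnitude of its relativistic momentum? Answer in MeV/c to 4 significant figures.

β = √(1 − 1/γ²) = √(1 − 1/7.702²) = 0.991535
p = γβm₀c = 7.702 × 0.991535 × 3727 MeV/c = 28460 MeV/c

p ≈ 28460 MeV/c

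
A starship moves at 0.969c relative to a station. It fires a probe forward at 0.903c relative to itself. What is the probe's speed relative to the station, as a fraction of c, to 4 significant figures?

u ≈ 0.9984c

Relativistic velocity addition: u = (u' + v)/(1 + u'v/c²)
= (0.903 + 0.969)/(1 + 0.903×0.969) = 1.872/1.87501 = 0.9984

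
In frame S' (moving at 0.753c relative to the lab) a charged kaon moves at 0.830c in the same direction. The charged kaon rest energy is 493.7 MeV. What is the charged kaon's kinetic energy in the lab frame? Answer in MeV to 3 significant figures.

u_lab = (0.830 + 0.753)/(1 + 0.830×0.753) = 0.974160
γ = 1/√(1 − 0.974160²) = 4.4275
K = (γ − 1)m₀c² = (4.4275 − 1) × 493.7 = 3.4275 × 493.7 = 1690 MeV

K ≈ 1690 MeV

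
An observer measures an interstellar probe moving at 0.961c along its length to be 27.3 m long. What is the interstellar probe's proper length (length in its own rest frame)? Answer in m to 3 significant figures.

L₀ ≈ 98.7 m

γ = 1/√(1 − 0.961²) = 3.6160
L₀ = γL = 3.6160 × 27.3 = 98.7 m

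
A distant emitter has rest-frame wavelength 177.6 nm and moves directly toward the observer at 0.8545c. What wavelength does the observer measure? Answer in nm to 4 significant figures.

λ_obs ≈ 49.75 nm

Relativistic Doppler: λ_obs = λ_src √((1−β)/(1+β))
= 177.6 × √(0.145500/1.85450) = 177.6 × 0.280103 = 49.75 nm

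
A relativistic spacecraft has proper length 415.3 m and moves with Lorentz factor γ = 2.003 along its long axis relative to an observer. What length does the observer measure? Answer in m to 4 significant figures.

L ≈ 207.3 m

γ = 2.003 (given)
Length contraction: L = L₀/γ = 415.3/2.003 = 207.3 m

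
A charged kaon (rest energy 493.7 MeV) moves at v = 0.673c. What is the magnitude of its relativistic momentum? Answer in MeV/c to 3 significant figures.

p ≈ 449 MeV/c

γ = 1/√(1 − 0.673²) = 1.3520
p = γβm₀c = 1.3520 × 0.673 × 493.7 MeV/c = 449 MeV/c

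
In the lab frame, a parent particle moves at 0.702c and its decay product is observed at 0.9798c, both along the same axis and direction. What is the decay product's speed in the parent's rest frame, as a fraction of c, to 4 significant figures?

u' ≈ 0.8899c

Inverse velocity addition: u' = (u − v)/(1 − uv/c²)
= (0.9798 − 0.702)/(1 − 0.9798×0.702) = 0.2778/0.312180 = 0.8899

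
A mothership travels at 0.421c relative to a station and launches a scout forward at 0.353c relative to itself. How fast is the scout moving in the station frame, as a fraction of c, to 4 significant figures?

Compose boost 2: (0.353 + 0.421)/(1 + 0.353×0.421) = 0.7740/1.14861 = 0.6739

u ≈ 0.6739c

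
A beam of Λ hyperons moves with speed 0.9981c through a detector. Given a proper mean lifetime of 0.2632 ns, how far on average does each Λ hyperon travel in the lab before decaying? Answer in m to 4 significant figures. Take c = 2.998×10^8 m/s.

γ = 1/√(1 − 0.9981²) = 16.2299
Dilated lifetime: Δt = γτ₀ = 16.2299 × 0.2632 ns = 4.27170 ns
d = vΔt = 0.9981c × 4.27170 ns = 2.99230×10^8 m/s × 4.27170×10^-9 s = 1.278 m

d ≈ 1.278 m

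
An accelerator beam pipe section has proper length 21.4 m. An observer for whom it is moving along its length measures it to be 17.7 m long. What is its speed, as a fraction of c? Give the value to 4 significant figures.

γ = L₀/L = 21.4/17.7 = 1.20904
β = √(1 − 1/γ²) = 0.5621

β ≈ 0.5621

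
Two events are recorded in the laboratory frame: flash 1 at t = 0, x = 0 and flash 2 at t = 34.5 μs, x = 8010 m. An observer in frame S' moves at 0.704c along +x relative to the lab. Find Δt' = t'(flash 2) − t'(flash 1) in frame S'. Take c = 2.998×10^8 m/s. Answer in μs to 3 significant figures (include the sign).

γ = 1/√(1 − 0.704²) = 1.4081
Δt' = γ(Δt − vΔx/c²) = 1.4081 × (34.5 μs − 0.704×8010 m / (2.998×10^8 m/s))
= 1.4081 × (15.691 μs) = 22.1 μs

Δt' ≈ 22.1 μs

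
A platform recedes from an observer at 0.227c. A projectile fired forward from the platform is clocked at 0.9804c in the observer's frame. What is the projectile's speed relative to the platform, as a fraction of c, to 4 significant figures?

Inverse velocity addition: u' = (u − v)/(1 − uv/c²)
= (0.9804 − 0.227)/(1 − 0.9804×0.227) = 0.7534/0.777449 = 0.9691

u' ≈ 0.9691c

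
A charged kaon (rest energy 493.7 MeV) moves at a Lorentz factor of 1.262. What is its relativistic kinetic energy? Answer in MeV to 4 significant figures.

K ≈ 129.3 MeV

γ = 1.262 (given)
K = (γ − 1)m₀c² = (1.262 − 1) × 493.7 MeV = 0.262000 × 493.7 MeV = 129.3 MeV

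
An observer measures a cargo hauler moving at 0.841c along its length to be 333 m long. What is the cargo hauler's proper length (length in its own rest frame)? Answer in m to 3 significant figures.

L₀ ≈ 615 m

γ = 1/√(1 − 0.841²) = 1.8483
L₀ = γL = 1.8483 × 333 = 615 m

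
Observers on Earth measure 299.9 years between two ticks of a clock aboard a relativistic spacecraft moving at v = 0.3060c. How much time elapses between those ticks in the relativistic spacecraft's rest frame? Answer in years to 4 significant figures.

γ = 1/√(1 − 0.3060²) = 1.05039
Proper time: τ₀ = Δt/γ = 299.9/1.05039 = 285.5 years

τ₀ ≈ 285.5 years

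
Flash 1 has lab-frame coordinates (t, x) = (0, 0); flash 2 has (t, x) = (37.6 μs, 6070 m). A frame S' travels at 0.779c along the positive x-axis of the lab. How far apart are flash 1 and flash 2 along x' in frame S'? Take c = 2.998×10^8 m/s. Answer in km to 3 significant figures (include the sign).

γ = 1/√(1 − 0.779²) = 1.5948
Δx' = γ(Δx − vΔt) = 1.5948 × (6070 m − 0.779×(2.998×10^8 m/s)×37.6×10^-6 s)
= 1.5948 × (-2711.3 m) = -4.32 km

Δx' ≈ -4.32 km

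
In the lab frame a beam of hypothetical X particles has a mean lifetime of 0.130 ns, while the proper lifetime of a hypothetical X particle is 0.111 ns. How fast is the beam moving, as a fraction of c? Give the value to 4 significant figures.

γ = Δt/τ₀ = 0.130/0.111 = 1.17117
β = √(1 − 1/γ²) = √(1 − 1/1.17117²) = 0.5205

β ≈ 0.5205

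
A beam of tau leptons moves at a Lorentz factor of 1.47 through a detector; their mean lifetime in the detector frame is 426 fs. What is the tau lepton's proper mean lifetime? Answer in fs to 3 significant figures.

τ₀ ≈ 290 fs

γ = 1.47 (given)
Proper time: τ₀ = Δt/γ = 426/1.47 = 290 fs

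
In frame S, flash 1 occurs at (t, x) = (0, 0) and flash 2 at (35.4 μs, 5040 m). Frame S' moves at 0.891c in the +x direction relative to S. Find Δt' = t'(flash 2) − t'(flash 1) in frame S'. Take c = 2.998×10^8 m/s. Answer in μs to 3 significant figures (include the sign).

γ = 1/√(1 − 0.891²) = 2.2026
Δt' = γ(Δt − vΔx/c²) = 2.2026 × (35.4 μs − 0.891×5040 m / (2.998×10^8 m/s))
= 2.2026 × (20.421 μs) = 45.0 μs

Δt' ≈ 45.0 μs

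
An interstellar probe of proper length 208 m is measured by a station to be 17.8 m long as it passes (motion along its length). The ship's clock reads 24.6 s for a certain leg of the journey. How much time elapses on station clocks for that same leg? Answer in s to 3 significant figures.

Length contraction ⇒ γ = L₀/L = 208/17.8 = 11.685
Time dilation: Δt = γτ₀ = 11.685 × 24.6 s = 287 s

Δt ≈ 287 s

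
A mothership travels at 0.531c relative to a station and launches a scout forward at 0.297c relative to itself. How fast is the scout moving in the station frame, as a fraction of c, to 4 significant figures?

Compose boost 2: (0.297 + 0.531)/(1 + 0.297×0.531) = 0.8280/1.15771 = 0.7152

u ≈ 0.7152c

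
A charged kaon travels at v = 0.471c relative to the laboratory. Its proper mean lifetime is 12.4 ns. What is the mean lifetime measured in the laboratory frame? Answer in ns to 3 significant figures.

Δt ≈ 14.1 ns

γ = 1/√(1 − 0.471²) = 1.1336
Time dilation: Δt = γτ₀ = 1.1336 × 12.4 ns = 14.1 ns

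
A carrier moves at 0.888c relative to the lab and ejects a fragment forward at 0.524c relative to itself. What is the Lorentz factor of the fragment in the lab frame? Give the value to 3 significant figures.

u_lab = (0.524 + 0.888)/(1 + 0.524×0.888) = 1.412/1.46531 = 0.963617
γ = 1/√(1 − 0.963617²) = 3.74

γ ≈ 3.74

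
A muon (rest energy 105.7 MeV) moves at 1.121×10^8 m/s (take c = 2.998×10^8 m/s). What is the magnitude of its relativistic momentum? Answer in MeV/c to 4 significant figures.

p ≈ 42.61 MeV/c

β = v/c = 1.121×10^8 / 2.998×10^8 = 0.373916
γ = 1/√(1 − 0.373916²) = 1.07821
p = γβm₀c = 1.07821 × 0.373916 × 105.7 MeV/c = 42.61 MeV/c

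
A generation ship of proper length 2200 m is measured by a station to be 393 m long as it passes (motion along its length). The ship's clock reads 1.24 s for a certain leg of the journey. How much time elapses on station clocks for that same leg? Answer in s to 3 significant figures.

Length contraction ⇒ γ = L₀/L = 2200/393 = 5.5980
Time dilation: Δt = γτ₀ = 5.5980 × 1.24 s = 6.94 s

Δt ≈ 6.94 s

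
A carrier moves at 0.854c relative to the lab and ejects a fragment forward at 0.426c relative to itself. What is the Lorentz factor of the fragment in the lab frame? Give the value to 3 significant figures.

γ ≈ 2.90

u_lab = (0.426 + 0.854)/(1 + 0.426×0.854) = 1.280/1.36380 = 0.938551
γ = 1/√(1 − 0.938551²) = 2.90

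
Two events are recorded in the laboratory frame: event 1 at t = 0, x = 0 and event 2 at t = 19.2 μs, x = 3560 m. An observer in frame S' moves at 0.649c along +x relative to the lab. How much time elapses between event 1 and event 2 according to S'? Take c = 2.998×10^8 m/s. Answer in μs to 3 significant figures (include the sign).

γ = 1/√(1 − 0.649²) = 1.3144
Δt' = γ(Δt − vΔx/c²) = 1.3144 × (19.2 μs − 0.649×3560 m / (2.998×10^8 m/s))
= 1.3144 × (11.493 μs) = 15.1 μs

Δt' ≈ 15.1 μs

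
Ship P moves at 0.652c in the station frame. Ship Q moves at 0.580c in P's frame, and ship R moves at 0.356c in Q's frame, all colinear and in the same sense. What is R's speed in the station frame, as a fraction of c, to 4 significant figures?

Compose boost 2: (0.580 + 0.652)/(1 + 0.580×0.652) = 1.232/1.37816 = 0.893946
Compose boost 3: (0.356 + 0.893946)/(1 + 0.356×0.893946) = 1.24995/1.31824 = 0.9482

u ≈ 0.9482c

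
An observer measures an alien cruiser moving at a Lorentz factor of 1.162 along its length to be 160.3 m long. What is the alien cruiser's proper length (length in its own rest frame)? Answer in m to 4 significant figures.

L₀ ≈ 186.3 m

γ = 1.162 (given)
L₀ = γL = 1.162 × 160.3 = 186.3 m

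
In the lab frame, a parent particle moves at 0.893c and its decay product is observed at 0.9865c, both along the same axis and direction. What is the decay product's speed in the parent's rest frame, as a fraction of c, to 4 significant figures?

u' ≈ 0.7853c

Inverse velocity addition: u' = (u − v)/(1 − uv/c²)
= (0.9865 − 0.893)/(1 − 0.9865×0.893) = 0.09350/0.119055 = 0.7853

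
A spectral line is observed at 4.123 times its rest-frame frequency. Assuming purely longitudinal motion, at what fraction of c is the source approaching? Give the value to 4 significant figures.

β ≈ 0.8889

f_obs/f_src = √((1+β)/(1−β)) = 4.123  ⇒  (1+β)/(1−β) = 16.9991
β = |1 − D²|/(1 + D²) = |1 − 16.9991|/(1 + 16.9991) = 0.8889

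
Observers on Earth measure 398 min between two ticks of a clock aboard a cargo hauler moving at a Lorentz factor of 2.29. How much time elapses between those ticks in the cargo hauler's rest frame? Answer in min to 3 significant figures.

γ = 2.29 (given)
Proper time: τ₀ = Δt/γ = 398/2.29 = 174 min

τ₀ ≈ 174 min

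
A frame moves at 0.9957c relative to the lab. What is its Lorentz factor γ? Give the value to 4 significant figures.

γ ≈ 10.79

γ = 1/√(1 − β²) = 1/√(1 − 0.9957²) = 1/√(0.00858151) = 10.79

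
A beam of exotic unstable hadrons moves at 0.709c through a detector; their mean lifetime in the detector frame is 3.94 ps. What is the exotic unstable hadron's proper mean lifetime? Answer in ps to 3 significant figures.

τ₀ ≈ 2.78 ps

γ = 1/√(1 − 0.709²) = 1.4180
Proper time: τ₀ = Δt/γ = 3.94/1.4180 = 2.78 ps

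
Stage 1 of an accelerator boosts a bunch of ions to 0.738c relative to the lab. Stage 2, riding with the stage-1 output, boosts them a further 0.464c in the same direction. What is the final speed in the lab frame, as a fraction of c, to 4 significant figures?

Compose boost 2: (0.464 + 0.738)/(1 + 0.464×0.738) = 1.202/1.34243 = 0.8954

u ≈ 0.8954c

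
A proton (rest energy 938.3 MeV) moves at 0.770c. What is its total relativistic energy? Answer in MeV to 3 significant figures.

γ = 1/√(1 − 0.770²) = 1.5673
E = γm₀c² = 1.5673 × 938.3 MeV = 1470 MeV

E ≈ 1470 MeV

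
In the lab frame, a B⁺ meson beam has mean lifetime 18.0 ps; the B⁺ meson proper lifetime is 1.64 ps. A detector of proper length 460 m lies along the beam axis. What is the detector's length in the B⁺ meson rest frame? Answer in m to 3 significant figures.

L ≈ 41.9 m

Time dilation ⇒ γ = Δt/τ₀ = 18.0/1.64 = 10.976
Length contraction: L = L₀/γ = 460/10.976 = 41.9 m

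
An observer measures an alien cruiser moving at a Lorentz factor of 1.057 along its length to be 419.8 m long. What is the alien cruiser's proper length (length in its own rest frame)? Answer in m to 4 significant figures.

γ = 1.057 (given)
L₀ = γL = 1.057 × 419.8 = 443.7 m

L₀ ≈ 443.7 m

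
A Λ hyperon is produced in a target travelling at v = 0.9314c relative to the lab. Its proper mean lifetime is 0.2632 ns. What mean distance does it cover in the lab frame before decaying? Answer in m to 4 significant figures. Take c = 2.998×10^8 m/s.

γ = 1/√(1 − 0.9314²) = 2.74727
Dilated lifetime: Δt = γτ₀ = 2.74727 × 0.2632 ns = 0.723082 ns
d = vΔt = 0.9314c × 0.723082 ns = 2.79234×10^8 m/s × 7.23082×10^-10 s = 0.2019 m

d ≈ 0.2019 m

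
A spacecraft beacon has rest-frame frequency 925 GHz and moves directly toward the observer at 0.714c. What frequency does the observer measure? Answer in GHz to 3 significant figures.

f_obs ≈ 2260 GHz

Relativistic Doppler: f_obs = f_src √((1+β)/(1−β))
= 925 × √(1.7140/0.28600) = 925 × 2.4481 = 2260 GHz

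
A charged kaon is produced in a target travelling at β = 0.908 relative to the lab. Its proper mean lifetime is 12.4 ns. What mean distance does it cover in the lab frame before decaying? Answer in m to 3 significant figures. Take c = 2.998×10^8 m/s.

γ = 1/√(1 − 0.908²) = 2.3868
Dilated lifetime: Δt = γτ₀ = 2.3868 × 12.4 ns = 29.596 ns
d = vΔt = 0.908c × 29.596 ns = 2.7222×10^8 m/s × 2.9596×10^-8 s = 8.06 m

d ≈ 8.06 m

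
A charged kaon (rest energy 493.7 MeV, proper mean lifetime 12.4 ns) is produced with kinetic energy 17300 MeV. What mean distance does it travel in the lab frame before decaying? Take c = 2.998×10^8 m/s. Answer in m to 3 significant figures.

d ≈ 134 m

γ = 1 + K/(m₀c²) = 1 + 17300/493.7 = 36.042
β = √(1 − 1/γ²) = 0.99962
Dilated lifetime: γτ₀ = 36.042 × 12.4 ns = 446.91 ns
d = βc·γτ₀ = 0.99962 × (2.998×10^8 m/s) × 4.4691×10^-7 s = 134 m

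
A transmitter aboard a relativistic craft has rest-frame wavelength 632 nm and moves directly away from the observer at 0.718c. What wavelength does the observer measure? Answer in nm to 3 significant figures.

Relativistic Doppler: λ_obs = λ_src √((1+β)/(1−β))
= 632 × √(1.7180/0.28200) = 632 × 2.4682 = 1560 nm

λ_obs ≈ 1560 nm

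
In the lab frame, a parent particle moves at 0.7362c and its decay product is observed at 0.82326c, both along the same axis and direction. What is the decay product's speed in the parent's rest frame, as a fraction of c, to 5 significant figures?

u' ≈ 0.22101c

Inverse velocity addition: u' = (u − v)/(1 − uv/c²)
= (0.82326 − 0.7362)/(1 − 0.82326×0.7362) = 0.087060/0.3939160 = 0.22101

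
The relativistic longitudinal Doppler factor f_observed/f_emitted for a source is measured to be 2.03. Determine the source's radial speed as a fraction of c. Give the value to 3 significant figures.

β ≈ 0.609

f_obs/f_src = √((1+β)/(1−β)) = 2.03  ⇒  (1+β)/(1−β) = 4.1209
β = |1 − D²|/(1 + D²) = |1 − 4.1209|/(1 + 4.1209) = 0.609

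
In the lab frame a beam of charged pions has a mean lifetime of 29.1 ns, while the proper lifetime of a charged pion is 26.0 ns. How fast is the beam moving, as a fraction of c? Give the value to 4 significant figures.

γ = Δt/τ₀ = 29.1/26.0 = 1.11923
β = √(1 − 1/γ²) = √(1 − 1/1.11923²) = 0.4491

β ≈ 0.4491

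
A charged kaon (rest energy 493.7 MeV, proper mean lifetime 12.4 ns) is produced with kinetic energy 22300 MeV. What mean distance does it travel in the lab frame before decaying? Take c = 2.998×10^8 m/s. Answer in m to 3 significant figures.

γ = 1 + K/(m₀c²) = 1 + 22300/493.7 = 46.169
β = √(1 − 1/γ²) = 0.99977
Dilated lifetime: γτ₀ = 46.169 × 12.4 ns = 572.50 ns
d = βc·γτ₀ = 0.99977 × (2.998×10^8 m/s) × 5.7250×10^-7 s = 172 m

d ≈ 172 m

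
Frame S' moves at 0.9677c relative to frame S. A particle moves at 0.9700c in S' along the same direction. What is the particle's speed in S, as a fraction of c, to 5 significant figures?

Relativistic velocity addition: u = (u' + v)/(1 + u'v/c²)
= (0.9700 + 0.9677)/(1 + 0.9700×0.9677) = 1.9377/1.938669 = 0.99950

u ≈ 0.99950c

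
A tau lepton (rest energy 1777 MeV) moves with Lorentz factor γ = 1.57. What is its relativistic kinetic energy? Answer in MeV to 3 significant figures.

γ = 1.57 (given)
K = (γ − 1)m₀c² = (1.57 − 1) × 1777 MeV = 0.57000 × 1777 MeV = 1010 MeV

K ≈ 1010 MeV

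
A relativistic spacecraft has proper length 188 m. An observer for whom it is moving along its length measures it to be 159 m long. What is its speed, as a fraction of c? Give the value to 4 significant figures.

β ≈ 0.5336

γ = L₀/L = 188/159 = 1.18239
β = √(1 − 1/γ²) = 0.5336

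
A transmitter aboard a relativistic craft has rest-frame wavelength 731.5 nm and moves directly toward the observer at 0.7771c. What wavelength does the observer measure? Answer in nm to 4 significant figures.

Relativistic Doppler: λ_obs = λ_src √((1−β)/(1+β))
= 731.5 × √(0.222900/1.77710) = 731.5 × 0.354160 = 259.1 nm

λ_obs ≈ 259.1 nm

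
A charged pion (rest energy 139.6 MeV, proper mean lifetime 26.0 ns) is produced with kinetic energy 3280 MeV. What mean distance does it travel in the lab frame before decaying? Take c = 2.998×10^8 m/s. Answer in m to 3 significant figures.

d ≈ 191 m

γ = 1 + K/(m₀c²) = 1 + 3280/139.6 = 24.496
β = √(1 − 1/γ²) = 0.99917
Dilated lifetime: γτ₀ = 24.496 × 26.0 ns = 636.89 ns
d = βc·γτ₀ = 0.99917 × (2.998×10^8 m/s) × 6.3689×10^-7 s = 191 m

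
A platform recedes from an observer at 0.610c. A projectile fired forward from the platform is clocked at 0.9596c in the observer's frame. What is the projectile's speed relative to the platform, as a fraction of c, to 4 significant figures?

Inverse velocity addition: u' = (u − v)/(1 − uv/c²)
= (0.9596 − 0.610)/(1 − 0.9596×0.610) = 0.3496/0.414644 = 0.8431

u' ≈ 0.8431c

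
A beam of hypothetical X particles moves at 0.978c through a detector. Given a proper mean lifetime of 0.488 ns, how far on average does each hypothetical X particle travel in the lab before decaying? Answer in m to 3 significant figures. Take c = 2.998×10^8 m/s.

γ = 1/√(1 − 0.978²) = 4.7938
Dilated lifetime: Δt = γτ₀ = 4.7938 × 0.488 ns = 2.3394 ns
d = vΔt = 0.978c × 2.3394 ns = 2.9320×10^8 m/s × 2.3394×10^-9 s = 0.686 m

d ≈ 0.686 m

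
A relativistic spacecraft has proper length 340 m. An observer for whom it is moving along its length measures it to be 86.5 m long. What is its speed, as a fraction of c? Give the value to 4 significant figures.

β ≈ 0.9671

γ = L₀/L = 340/86.5 = 3.93064
β = √(1 − 1/γ²) = 0.9671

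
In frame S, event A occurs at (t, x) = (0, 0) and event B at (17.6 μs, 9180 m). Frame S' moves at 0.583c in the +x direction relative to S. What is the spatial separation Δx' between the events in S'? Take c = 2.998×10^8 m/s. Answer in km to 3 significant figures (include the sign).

γ = 1/√(1 − 0.583²) = 1.2308
Δx' = γ(Δx − vΔt) = 1.2308 × (9180 m − 0.583×(2.998×10^8 m/s)×17.6×10^-6 s)
= 1.2308 × (6103.8 m) = 7.51 km

Δx' ≈ 7.51 km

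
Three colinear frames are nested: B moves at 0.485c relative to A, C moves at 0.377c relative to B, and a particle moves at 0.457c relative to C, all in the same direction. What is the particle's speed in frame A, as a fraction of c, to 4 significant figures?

Compose boost 2: (0.377 + 0.485)/(1 + 0.377×0.485) = 0.8620/1.18284 = 0.728751
Compose boost 3: (0.457 + 0.728751)/(1 + 0.457×0.728751) = 1.18575/1.33304 = 0.8895

u ≈ 0.8895c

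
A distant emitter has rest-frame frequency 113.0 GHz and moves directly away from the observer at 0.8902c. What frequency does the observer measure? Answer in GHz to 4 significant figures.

Relativistic Doppler: f_obs = f_src √((1−β)/(1+β))
= 113.0 × √(0.109800/1.89020) = 113.0 × 0.241017 = 27.23 GHz

f_obs ≈ 27.23 GHz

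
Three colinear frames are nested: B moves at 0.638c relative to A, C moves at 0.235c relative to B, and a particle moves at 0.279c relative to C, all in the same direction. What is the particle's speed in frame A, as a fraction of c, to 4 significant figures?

u ≈ 0.8567c

Compose boost 2: (0.235 + 0.638)/(1 + 0.235×0.638) = 0.8730/1.14993 = 0.759177
Compose boost 3: (0.279 + 0.759177)/(1 + 0.279×0.759177) = 1.03818/1.21181 = 0.8567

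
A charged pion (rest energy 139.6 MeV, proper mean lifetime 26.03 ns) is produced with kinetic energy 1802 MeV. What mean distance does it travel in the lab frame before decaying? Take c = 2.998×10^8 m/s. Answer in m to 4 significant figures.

γ = 1 + K/(m₀c²) = 1 + 1802/139.6 = 13.9083
β = √(1 − 1/γ²) = 0.997412
Dilated lifetime: γτ₀ = 13.9083 × 26.03 ns = 362.033 ns
d = βc·γτ₀ = 0.997412 × (2.998×10^8 m/s) × 3.62033×10^-7 s = 108.3 m

d ≈ 108.3 m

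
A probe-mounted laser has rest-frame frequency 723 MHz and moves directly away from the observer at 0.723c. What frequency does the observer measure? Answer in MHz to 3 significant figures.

f_obs ≈ 290 MHz

Relativistic Doppler: f_obs = f_src √((1−β)/(1+β))
= 723 × √(0.27700/1.7230) = 723 × 0.40096 = 290 MHz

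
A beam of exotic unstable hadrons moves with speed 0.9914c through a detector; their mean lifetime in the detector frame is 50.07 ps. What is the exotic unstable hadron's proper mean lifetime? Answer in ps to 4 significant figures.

γ = 1/√(1 − 0.9914²) = 7.64138
Proper time: τ₀ = Δt/γ = 50.07/7.64138 = 6.552 ps

τ₀ ≈ 6.552 ps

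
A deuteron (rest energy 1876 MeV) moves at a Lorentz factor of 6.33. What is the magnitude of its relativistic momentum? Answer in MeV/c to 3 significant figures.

p ≈ 11700 MeV/c

β = √(1 − 1/γ²) = √(1 − 1/6.33²) = 0.98744
p = γβm₀c = 6.33 × 0.98744 × 1876 MeV/c = 11700 MeV/c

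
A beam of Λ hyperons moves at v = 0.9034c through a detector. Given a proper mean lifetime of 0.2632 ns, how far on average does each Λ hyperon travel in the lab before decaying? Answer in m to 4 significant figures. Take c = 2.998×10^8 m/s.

γ = 1/√(1 − 0.9034²) = 2.33210
Dilated lifetime: Δt = γτ₀ = 2.33210 × 0.2632 ns = 0.613808 ns
d = vΔt = 0.9034c × 0.613808 ns = 2.70839×10^8 m/s × 6.13808×10^-10 s = 0.1662 m

d ≈ 0.1662 m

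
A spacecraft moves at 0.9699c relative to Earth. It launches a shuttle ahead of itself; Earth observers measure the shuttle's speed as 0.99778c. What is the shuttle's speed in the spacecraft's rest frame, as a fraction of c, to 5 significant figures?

u' ≈ 0.86441c

Inverse velocity addition: u' = (u − v)/(1 − uv/c²)
= (0.99778 − 0.9699)/(1 − 0.99778×0.9699) = 0.027880/0.03225318 = 0.86441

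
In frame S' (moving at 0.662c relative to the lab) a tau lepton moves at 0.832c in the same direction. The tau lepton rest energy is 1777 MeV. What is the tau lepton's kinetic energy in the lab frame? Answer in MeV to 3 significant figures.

K ≈ 4850 MeV

u_lab = (0.832 + 0.662)/(1 + 0.832×0.662) = 0.963384
γ = 1/√(1 − 0.963384²) = 3.7296
K = (γ − 1)m₀c² = (3.7296 − 1) × 1777 = 2.7296 × 1777 = 4850 MeV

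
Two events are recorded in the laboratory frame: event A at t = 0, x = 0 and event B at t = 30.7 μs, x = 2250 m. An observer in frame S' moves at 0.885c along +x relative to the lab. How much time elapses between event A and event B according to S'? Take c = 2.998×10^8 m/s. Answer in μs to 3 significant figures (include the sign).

γ = 1/√(1 − 0.885²) = 2.1478
Δt' = γ(Δt − vΔx/c²) = 2.1478 × (30.7 μs − 0.885×2250 m / (2.998×10^8 m/s))
= 2.1478 × (24.058 μs) = 51.7 μs

Δt' ≈ 51.7 μs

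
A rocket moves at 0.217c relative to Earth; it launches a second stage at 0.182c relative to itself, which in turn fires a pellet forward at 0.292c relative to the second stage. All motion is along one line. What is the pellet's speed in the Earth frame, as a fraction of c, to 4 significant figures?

Compose boost 2: (0.182 + 0.217)/(1 + 0.182×0.217) = 0.3990/1.03949 = 0.383841
Compose boost 3: (0.292 + 0.383841)/(1 + 0.292×0.383841) = 0.675841/1.11208 = 0.6077

u ≈ 0.6077c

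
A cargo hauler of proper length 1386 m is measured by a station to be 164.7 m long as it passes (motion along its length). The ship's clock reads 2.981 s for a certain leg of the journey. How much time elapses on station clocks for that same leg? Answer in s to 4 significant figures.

Δt ≈ 25.09 s

Length contraction ⇒ γ = L₀/L = 1386/164.7 = 8.41530
Time dilation: Δt = γτ₀ = 8.41530 × 2.981 s = 25.09 s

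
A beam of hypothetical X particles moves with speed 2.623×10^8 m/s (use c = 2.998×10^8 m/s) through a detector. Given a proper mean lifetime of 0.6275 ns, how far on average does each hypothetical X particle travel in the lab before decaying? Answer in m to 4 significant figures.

d ≈ 0.3399 m

β = v/c = 2.623×10^8 / 2.998×10^8 = 0.874917
γ = 1/√(1 − 0.874917²) = 2.06495
Dilated lifetime: Δt = γτ₀ = 2.06495 × 0.6275 ns = 1.29576 ns
d = vΔt = 0.874917c × 1.29576 ns = 2.62300×10^8 m/s × 1.29576×10^-9 s = 0.3399 m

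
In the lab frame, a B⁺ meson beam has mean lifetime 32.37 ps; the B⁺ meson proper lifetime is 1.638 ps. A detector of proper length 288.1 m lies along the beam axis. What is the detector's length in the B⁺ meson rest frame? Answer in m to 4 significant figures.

Time dilation ⇒ γ = Δt/τ₀ = 32.37/1.638 = 19.7619
Length contraction: L = L₀/γ = 288.1/19.7619 = 14.58 m

L ≈ 14.58 m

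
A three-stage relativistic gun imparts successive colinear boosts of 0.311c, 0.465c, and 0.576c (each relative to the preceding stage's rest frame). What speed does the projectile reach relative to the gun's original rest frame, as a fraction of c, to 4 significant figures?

Compose boost 2: (0.465 + 0.311)/(1 + 0.465×0.311) = 0.7760/1.14461 = 0.677957
Compose boost 3: (0.576 + 0.677957)/(1 + 0.576×0.677957) = 1.25396/1.39050 = 0.9018

u ≈ 0.9018c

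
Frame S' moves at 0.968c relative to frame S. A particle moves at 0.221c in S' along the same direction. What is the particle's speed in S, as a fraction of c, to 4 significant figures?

Relativistic velocity addition: u = (u' + v)/(1 + u'v/c²)
= (0.221 + 0.968)/(1 + 0.221×0.968) = 1.189/1.21393 = 0.9795

u ≈ 0.9795c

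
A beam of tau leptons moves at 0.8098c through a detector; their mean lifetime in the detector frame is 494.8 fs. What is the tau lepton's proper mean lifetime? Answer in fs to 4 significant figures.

τ₀ ≈ 290.3 fs

γ = 1/√(1 − 0.8098²) = 1.70443
Proper time: τ₀ = Δt/γ = 494.8/1.70443 = 290.3 fs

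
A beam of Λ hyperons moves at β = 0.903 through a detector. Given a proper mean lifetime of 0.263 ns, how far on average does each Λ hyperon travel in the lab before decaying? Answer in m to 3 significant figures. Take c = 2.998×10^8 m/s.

d ≈ 0.166 m

γ = 1/√(1 − 0.903²) = 2.3275
Dilated lifetime: Δt = γτ₀ = 2.3275 × 0.263 ns = 0.61214 ns
d = vΔt = 0.903c × 0.61214 ns = 2.7072×10^8 m/s × 6.1214×10^-10 s = 0.166 m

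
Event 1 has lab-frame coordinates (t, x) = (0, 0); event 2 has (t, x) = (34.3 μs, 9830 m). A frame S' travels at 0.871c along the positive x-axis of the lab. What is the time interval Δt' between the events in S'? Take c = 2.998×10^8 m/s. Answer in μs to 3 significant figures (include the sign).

γ = 1/√(1 − 0.871²) = 2.0355
Δt' = γ(Δt − vΔx/c²) = 2.0355 × (34.3 μs − 0.871×9830 m / (2.998×10^8 m/s))
= 2.0355 × (5.7412 μs) = 11.7 μs

Δt' ≈ 11.7 μs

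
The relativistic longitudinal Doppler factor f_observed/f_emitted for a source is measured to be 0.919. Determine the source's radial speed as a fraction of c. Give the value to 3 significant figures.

β ≈ 0.0843

f_obs/f_src = √((1−β)/(1+β)) = 0.919  ⇒  (1−β)/(1+β) = 0.84456
β = |1 − D²|/(1 + D²) = |1 − 0.84456|/(1 + 0.84456) = 0.0843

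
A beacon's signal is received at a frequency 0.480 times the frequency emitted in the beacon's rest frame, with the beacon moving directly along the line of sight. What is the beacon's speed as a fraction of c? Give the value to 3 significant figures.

β ≈ 0.625

f_obs/f_src = √((1−β)/(1+β)) = 0.480  ⇒  (1−β)/(1+β) = 0.23040
β = |1 − D²|/(1 + D²) = |1 − 0.23040|/(1 + 0.23040) = 0.625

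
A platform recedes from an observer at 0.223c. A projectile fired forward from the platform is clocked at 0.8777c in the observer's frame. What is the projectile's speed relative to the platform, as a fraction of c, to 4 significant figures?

Inverse velocity addition: u' = (u − v)/(1 − uv/c²)
= (0.8777 − 0.223)/(1 − 0.8777×0.223) = 0.6547/0.804273 = 0.8140

u' ≈ 0.8140c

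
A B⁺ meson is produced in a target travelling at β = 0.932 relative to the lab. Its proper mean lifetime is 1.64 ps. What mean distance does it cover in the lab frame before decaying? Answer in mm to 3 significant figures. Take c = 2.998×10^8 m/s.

γ = 1/√(1 − 0.932²) = 2.7589
Dilated lifetime: Δt = γτ₀ = 2.7589 × 1.64 ps = 4.5247 ps
d = vΔt = 0.932c × 4.5247 ps = 2.7941×10^8 m/s × 4.5247×10^-12 s = 1.26 mm

d ≈ 1.26 mm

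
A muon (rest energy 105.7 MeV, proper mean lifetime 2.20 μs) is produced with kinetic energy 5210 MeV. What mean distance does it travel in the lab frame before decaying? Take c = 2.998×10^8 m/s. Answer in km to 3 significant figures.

d ≈ 33.2 km

γ = 1 + K/(m₀c²) = 1 + 5210/105.7 = 50.290
β = √(1 − 1/γ²) = 0.99980
Dilated lifetime: γτ₀ = 50.290 × 2.20 μs = 110.64 μs
d = βc·γτ₀ = 0.99980 × (2.998×10^8 m/s) × 0.00011064 s = 33.2 km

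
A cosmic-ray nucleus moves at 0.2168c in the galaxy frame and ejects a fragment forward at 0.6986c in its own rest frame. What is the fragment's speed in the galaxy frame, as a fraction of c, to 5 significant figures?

u ≈ 0.79499c

Compose boost 2: (0.6986 + 0.2168)/(1 + 0.6986×0.2168) = 0.91540/1.151456 = 0.79499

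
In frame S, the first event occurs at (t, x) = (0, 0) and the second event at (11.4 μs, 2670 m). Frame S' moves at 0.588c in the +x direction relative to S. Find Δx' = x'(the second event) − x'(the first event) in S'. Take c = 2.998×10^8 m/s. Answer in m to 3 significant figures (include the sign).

Δx' ≈ 816 m

γ = 1/√(1 − 0.588²) = 1.2363
Δx' = γ(Δx − vΔt) = 1.2363 × (2670 m − 0.588×(2.998×10^8 m/s)×11.4×10^-6 s)
= 1.2363 × (660.38 m) = 816 m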